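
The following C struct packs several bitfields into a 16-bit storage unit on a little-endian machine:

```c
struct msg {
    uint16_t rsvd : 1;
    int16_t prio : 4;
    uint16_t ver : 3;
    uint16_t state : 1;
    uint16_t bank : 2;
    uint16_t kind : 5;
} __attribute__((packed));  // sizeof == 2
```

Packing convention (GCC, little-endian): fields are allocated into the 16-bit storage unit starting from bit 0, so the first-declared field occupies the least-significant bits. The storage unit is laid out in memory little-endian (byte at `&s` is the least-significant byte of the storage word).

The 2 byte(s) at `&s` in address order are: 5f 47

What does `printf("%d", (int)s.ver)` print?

2

[0]=0x5f [1]=0x47 (little-endian) → word 0x475f
rsvd [0+:1] = (word>>0) & 0x1 = 1
prio [1+:4] = (word>>1) & 0xf = 15
ver [5+:3] = (word>>5) & 0x7 = 2  ←
state [8+:1] = (word>>8) & 0x1 = 1
bank [9+:2] = (word>>9) & 0x3 = 3
kind [11+:5] = (word>>11) & 0x1f = 8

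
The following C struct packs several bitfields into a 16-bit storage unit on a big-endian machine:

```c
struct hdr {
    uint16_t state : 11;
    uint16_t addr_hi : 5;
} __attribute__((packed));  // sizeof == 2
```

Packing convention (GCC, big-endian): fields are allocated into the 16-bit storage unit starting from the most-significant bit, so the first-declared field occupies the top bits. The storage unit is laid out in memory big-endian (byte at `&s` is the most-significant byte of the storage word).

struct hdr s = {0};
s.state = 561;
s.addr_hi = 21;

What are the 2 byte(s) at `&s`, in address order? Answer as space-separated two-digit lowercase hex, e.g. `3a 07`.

[5+:11] state=561 & 0x7ff = 0x231; word=0x4620
[0+:5] addr_hi=21 & 0x1f = 0x15; word=0x4635
word = 0x4635 → big-endian bytes:
  [0]=0x46  [1]=0x35

46 35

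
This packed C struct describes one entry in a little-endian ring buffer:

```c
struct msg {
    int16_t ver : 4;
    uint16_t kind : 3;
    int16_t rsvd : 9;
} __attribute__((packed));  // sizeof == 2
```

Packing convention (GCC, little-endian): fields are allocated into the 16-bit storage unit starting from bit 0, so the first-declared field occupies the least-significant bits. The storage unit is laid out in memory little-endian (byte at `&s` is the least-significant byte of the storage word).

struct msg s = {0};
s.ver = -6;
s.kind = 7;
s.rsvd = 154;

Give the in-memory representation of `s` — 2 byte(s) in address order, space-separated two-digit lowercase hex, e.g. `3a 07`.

ver (4b) val=-6 bits=0xa at bit 0: 0x000a
kind (3b) val=7 bits=0x7 at bit 4: 0x007a
rsvd (9b) val=154 bits=0x9a at bit 7: 0x4d7a
word = 0x4d7a → little-endian bytes:
  [0]=0x7a  [1]=0x4d

7a 4d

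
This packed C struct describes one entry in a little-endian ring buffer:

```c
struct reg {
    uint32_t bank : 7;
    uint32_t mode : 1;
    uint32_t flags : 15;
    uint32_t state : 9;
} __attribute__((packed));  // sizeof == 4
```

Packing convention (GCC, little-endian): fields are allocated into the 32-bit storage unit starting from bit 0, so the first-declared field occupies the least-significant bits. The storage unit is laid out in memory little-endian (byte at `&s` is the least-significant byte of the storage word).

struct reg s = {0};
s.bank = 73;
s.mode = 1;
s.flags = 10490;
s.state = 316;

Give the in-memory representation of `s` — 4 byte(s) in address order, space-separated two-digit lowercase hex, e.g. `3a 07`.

[0+:7] bank=73 & 0x7f = 0x49; word=0x00000049
[7+:1] mode=1 & 0x1 = 0x1; word=0x000000c9
[8+:15] flags=10490 & 0x7fff = 0x28fa; word=0x0028fac9
[23+:9] state=316 & 0x1ff = 0x13c; word=0x9e28fac9
word = 0x9e28fac9 → little-endian bytes:
  [0]=0xc9  [1]=0xfa  [2]=0x28  [3]=0x9e

c9 fa 28 9e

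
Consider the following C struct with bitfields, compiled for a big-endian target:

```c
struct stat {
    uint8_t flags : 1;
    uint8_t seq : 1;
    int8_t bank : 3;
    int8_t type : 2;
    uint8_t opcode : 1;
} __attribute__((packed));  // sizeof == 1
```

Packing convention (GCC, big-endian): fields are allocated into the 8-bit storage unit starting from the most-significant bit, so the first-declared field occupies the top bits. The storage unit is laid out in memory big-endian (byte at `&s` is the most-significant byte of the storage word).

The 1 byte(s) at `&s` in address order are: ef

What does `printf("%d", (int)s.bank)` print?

-3

[0]=0xef (big-endian) → word 0xef
flags [7+:1] = (word>>7) & 0x1 = 1
seq [6+:1] = (word>>6) & 0x1 = 1
bank [3+:3] = (word>>3) & 0x7 = 5  ←
type [1+:2] = (word>>1) & 0x3 = 3
opcode [0+:1] = (word>>0) & 0x1 = 1
bank signed 3b, MSB=1: 5 - 8 = -3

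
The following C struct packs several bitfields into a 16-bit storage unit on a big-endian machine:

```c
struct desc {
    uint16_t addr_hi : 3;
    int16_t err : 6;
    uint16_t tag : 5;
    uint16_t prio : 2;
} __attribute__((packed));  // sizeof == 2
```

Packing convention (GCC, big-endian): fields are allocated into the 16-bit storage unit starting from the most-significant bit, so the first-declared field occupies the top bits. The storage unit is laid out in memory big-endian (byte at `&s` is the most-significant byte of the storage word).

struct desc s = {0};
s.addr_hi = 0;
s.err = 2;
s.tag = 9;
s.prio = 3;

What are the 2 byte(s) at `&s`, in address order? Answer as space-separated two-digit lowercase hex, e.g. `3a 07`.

01 27

addr_hi (3b) val=0 bits=0x0 at bit 13: 0x0000
err (6b) val=2 bits=0x2 at bit 7: 0x0100
tag (5b) val=9 bits=0x9 at bit 2: 0x0124
prio (2b) val=3 bits=0x3 at bit 0: 0x0127
word = 0x0127 → big-endian bytes:
  [0]=0x01  [1]=0x27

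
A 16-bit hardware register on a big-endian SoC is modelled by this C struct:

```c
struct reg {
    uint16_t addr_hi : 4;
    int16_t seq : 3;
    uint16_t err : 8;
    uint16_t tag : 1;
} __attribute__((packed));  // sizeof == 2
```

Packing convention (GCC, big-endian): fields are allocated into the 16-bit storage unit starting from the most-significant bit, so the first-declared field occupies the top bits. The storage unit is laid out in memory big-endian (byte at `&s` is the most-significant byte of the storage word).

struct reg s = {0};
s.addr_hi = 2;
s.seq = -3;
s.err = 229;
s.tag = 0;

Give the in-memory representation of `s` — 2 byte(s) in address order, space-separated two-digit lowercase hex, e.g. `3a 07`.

2b ca

addr_hi:4 = 2 → 0x2 << 12 → word 0x2000
seq:3 = -3 → 0x5 << 9 → word 0x2a00
err:8 = 229 → 0xe5 << 1 → word 0x2bca
tag:1 = 0 → 0x0 << 0 → word 0x2bca
word = 0x2bca → big-endian bytes:
  [0]=0x2b  [1]=0xca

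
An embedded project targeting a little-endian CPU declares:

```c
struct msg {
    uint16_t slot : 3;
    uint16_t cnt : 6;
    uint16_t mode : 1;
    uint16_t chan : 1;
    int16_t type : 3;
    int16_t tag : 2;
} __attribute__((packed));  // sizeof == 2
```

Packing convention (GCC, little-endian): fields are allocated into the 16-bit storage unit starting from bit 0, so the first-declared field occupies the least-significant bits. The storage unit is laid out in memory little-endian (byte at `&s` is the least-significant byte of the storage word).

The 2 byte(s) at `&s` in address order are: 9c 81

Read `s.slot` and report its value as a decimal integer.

4

[0]=0x9c [1]=0x81 (little-endian) → word 0x819c
slot [0+:3] = (word>>0) & 0x7 = 4  ←
cnt [3+:6] = (word>>3) & 0x3f = 51
mode [9+:1] = (word>>9) & 0x1 = 0
chan [10+:1] = (word>>10) & 0x1 = 0
type [11+:3] = (word>>11) & 0x7 = 0
tag [14+:2] = (word>>14) & 0x3 = 2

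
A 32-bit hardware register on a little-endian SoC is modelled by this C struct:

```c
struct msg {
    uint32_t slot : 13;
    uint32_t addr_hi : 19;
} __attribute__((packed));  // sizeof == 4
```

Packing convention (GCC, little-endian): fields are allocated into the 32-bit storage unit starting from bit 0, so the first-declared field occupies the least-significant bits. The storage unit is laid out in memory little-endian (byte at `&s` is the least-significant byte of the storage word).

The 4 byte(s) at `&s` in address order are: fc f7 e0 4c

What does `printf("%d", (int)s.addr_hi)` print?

[0]=0xfc [1]=0xf7 [2]=0xe0 [3]=0x4c (little-endian) → word 0x4ce0f7fc
slot:13 @ bit 0 → (0x4ce0f7fc>>0)&0x1fff = 0x17fc
addr_hi:19 @ bit 13 → (0x4ce0f7fc>>13)&0x7ffff = 0x26707  ←

157447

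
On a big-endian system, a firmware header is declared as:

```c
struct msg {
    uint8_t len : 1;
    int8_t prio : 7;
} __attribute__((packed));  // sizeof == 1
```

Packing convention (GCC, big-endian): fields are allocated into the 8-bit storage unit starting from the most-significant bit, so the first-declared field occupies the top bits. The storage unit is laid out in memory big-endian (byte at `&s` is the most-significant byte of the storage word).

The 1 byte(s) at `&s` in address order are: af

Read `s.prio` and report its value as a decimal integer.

47

[0]=0xaf (big-endian) → word 0xaf
len [7+:1] = (word>>7) & 0x1 = 1
prio [0+:7] = (word>>0) & 0x7f = 47  ←
prio signed 7b, MSB=0: value = 47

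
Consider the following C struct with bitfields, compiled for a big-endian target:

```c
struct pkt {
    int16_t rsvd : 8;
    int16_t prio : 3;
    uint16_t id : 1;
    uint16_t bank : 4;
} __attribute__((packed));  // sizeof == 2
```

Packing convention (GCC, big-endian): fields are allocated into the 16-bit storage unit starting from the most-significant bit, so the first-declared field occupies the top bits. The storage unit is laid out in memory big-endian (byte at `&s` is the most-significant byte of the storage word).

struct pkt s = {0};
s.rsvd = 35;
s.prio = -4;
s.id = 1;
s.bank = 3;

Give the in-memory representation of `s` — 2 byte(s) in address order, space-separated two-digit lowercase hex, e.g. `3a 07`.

23 93

rsvd:8 = 35 → 0x23 << 8 → word 0x2300
prio:3 = -4 → 0x4 << 5 → word 0x2380
id:1 = 1 → 0x1 << 4 → word 0x2390
bank:4 = 3 → 0x3 << 0 → word 0x2393
word = 0x2393 → big-endian bytes:
  [0]=0x23  [1]=0x93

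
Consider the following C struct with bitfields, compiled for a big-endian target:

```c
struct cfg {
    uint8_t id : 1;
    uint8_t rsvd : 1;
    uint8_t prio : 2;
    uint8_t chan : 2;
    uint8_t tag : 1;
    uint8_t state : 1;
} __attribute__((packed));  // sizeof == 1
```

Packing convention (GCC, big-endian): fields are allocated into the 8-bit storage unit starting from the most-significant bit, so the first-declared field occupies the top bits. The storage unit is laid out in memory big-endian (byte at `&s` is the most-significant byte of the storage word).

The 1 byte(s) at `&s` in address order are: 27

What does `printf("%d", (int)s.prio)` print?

2

[0]=0x27 (big-endian) → word 0x27
id:1 @ bit 7 → (0x27>>7)&0x1 = 0x0
rsvd:1 @ bit 6 → (0x27>>6)&0x1 = 0x0
prio:2 @ bit 4 → (0x27>>4)&0x3 = 0x2  ←
chan:2 @ bit 2 → (0x27>>2)&0x3 = 0x1
tag:1 @ bit 1 → (0x27>>1)&0x1 = 0x1
state:1 @ bit 0 → (0x27>>0)&0x1 = 0x1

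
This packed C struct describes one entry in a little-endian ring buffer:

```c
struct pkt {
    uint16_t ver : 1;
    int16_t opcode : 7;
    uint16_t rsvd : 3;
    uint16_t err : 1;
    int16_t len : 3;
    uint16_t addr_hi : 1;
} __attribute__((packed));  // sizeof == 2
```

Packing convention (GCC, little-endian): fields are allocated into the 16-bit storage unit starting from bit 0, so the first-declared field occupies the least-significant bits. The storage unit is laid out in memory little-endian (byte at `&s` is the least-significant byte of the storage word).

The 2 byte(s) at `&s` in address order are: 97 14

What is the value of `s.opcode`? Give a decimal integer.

[0]=0x97 [1]=0x14 (little-endian) → word 0x1497
ver [0+:1] = (word>>0) & 0x1 = 1
opcode [1+:7] = (word>>1) & 0x7f = 75  ←
rsvd [8+:3] = (word>>8) & 0x7 = 4
err [11+:1] = (word>>11) & 0x1 = 0
len [12+:3] = (word>>12) & 0x7 = 1
addr_hi [15+:1] = (word>>15) & 0x1 = 0
opcode signed 7b, MSB=1: 75 - 128 = -53

-53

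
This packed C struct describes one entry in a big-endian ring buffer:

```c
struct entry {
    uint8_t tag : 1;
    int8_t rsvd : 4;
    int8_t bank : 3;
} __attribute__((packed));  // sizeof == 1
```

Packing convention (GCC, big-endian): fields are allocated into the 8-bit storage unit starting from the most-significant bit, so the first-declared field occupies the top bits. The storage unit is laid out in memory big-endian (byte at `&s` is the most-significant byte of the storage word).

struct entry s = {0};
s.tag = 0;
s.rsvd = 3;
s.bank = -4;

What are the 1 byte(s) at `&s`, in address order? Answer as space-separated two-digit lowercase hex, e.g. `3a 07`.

1c

tag (1b) val=0 bits=0x0 at bit 7: 0x00
rsvd (4b) val=3 bits=0x3 at bit 3: 0x18
bank (3b) val=-4 bits=0x4 at bit 0: 0x1c
word = 0x1c → big-endian bytes:
  [0]=0x1c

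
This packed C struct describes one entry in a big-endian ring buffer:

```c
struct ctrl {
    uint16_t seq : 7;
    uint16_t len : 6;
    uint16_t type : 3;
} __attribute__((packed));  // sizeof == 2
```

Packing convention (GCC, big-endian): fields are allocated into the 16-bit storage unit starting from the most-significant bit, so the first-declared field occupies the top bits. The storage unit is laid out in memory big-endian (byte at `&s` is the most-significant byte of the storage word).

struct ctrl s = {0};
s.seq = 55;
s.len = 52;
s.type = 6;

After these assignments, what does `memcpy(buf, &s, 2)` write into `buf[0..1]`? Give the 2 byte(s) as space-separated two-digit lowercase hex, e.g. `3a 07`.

6f a6

seq (7b) val=55 bits=0x37 at bit 9: 0x6e00
len (6b) val=52 bits=0x34 at bit 3: 0x6fa0
type (3b) val=6 bits=0x6 at bit 0: 0x6fa6
word = 0x6fa6 → big-endian bytes:
  [0]=0x6f  [1]=0xa6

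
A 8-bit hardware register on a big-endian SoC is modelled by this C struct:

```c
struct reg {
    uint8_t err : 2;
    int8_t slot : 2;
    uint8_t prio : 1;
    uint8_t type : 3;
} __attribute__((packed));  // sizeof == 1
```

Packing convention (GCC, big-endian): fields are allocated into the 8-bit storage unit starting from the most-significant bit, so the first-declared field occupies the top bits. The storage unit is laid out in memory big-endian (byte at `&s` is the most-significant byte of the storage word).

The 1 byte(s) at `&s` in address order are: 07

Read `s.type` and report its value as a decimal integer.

[0]=0x07 (big-endian) → word 0x07
err:2 @ bit 6 → (0x07>>6)&0x3 = 0x0
slot:2 @ bit 4 → (0x07>>4)&0x3 = 0x0
prio:1 @ bit 3 → (0x07>>3)&0x1 = 0x0
type:3 @ bit 0 → (0x07>>0)&0x7 = 0x7  ←

7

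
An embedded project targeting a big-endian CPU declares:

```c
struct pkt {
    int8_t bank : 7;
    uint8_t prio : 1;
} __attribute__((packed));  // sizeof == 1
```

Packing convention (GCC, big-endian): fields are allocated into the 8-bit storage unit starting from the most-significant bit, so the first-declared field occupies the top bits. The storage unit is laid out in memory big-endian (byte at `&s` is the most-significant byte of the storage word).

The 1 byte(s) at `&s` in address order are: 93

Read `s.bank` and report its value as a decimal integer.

-55

[0]=0x93 (big-endian) → word 0x93
bank:7 @ bit 1 → (0x93>>1)&0x7f = 0x49  ←
prio:1 @ bit 0 → (0x93>>0)&0x1 = 0x1
bank signed 7b, MSB=1: 73 - 128 = -55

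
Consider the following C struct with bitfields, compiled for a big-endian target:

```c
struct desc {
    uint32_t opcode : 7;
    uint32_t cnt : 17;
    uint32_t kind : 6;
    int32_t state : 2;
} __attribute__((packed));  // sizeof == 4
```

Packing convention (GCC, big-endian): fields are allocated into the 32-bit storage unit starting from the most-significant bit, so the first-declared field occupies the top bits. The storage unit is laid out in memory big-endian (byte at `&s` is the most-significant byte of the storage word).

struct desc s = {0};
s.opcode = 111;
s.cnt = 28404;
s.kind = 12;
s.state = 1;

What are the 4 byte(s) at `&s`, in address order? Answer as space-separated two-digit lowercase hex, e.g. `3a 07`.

de 6e f4 31

opcode (7b) val=111 bits=0x6f at bit 25: 0xde000000
cnt (17b) val=28404 bits=0x6ef4 at bit 8: 0xde6ef400
kind (6b) val=12 bits=0xc at bit 2: 0xde6ef430
state (2b) val=1 bits=0x1 at bit 0: 0xde6ef431
word = 0xde6ef431 → big-endian bytes:
  [0]=0xde  [1]=0x6e  [2]=0xf4  [3]=0x31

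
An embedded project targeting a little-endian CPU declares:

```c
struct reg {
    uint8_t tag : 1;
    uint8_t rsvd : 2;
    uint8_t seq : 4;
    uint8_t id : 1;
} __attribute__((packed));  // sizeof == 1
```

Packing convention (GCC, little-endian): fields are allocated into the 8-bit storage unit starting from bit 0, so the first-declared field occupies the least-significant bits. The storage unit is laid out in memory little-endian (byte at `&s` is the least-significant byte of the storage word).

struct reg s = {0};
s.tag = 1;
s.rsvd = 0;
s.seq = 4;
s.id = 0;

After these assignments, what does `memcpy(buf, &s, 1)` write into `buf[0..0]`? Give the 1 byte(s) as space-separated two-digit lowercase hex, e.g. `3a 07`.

21

tag:1 = 1 → 0x1 << 0 → word 0x01
rsvd:2 = 0 → 0x0 << 1 → word 0x01
seq:4 = 4 → 0x4 << 3 → word 0x21
id:1 = 0 → 0x0 << 7 → word 0x21
word = 0x21 → little-endian bytes:
  [0]=0x21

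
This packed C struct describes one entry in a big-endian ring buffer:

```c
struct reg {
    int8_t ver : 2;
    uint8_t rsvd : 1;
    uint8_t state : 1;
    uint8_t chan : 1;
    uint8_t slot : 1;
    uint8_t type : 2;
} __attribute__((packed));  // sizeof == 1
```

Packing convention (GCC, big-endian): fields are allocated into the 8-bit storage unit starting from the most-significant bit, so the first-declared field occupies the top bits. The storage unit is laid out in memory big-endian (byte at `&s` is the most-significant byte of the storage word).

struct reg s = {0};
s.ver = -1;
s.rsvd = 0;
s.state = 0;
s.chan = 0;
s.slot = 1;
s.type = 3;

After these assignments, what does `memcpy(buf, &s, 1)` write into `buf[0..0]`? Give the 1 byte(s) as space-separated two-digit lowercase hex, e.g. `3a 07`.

c7

ver (2b) val=-1 bits=0x3 at bit 6: 0xc0
rsvd (1b) val=0 bits=0x0 at bit 5: 0xc0
state (1b) val=0 bits=0x0 at bit 4: 0xc0
chan (1b) val=0 bits=0x0 at bit 3: 0xc0
slot (1b) val=1 bits=0x1 at bit 2: 0xc4
type (2b) val=3 bits=0x3 at bit 0: 0xc7
word = 0xc7 → big-endian bytes:
  [0]=0xc7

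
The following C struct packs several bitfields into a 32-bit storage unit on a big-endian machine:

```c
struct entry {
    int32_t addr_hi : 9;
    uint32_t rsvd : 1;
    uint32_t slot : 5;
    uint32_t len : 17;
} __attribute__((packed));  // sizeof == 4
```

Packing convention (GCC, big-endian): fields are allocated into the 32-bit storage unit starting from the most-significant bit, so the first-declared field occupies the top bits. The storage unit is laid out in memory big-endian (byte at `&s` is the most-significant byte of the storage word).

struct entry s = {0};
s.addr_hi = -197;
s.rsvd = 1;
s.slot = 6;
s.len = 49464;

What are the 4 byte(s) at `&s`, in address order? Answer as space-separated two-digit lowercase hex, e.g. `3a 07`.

addr_hi:9 = -197 → 0x13b << 23 → word 0x9d800000
rsvd:1 = 1 → 0x1 << 22 → word 0x9dc00000
slot:5 = 6 → 0x6 << 17 → word 0x9dcc0000
len:17 = 49464 → 0xc138 << 0 → word 0x9dccc138
word = 0x9dccc138 → big-endian bytes:
  [0]=0x9d  [1]=0xcc  [2]=0xc1  [3]=0x38

9d cc c1 38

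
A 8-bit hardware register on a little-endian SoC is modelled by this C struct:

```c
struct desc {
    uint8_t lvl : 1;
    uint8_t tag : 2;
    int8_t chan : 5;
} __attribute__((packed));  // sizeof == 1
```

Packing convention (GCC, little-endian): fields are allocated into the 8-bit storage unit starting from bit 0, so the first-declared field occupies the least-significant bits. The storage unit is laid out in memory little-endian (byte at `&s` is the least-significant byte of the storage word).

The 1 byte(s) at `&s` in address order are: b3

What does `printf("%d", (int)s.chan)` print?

-10

[0]=0xb3 (little-endian) → word 0xb3
lvl:1 @ bit 0 → (0xb3>>0)&0x1 = 0x1
tag:2 @ bit 1 → (0xb3>>1)&0x3 = 0x1
chan:5 @ bit 3 → (0xb3>>3)&0x1f = 0x16  ←
chan signed 5b, MSB=1: 22 - 32 = -10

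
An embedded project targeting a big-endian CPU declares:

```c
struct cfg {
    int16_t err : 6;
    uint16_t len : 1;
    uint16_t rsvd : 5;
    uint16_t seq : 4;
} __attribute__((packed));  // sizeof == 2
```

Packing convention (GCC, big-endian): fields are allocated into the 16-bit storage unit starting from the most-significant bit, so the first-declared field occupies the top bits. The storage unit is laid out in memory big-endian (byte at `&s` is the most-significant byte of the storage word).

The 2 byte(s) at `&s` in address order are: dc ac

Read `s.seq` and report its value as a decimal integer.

[0]=0xdc [1]=0xac (big-endian) → word 0xdcac
err:6 @ bit 10 → (0xdcac>>10)&0x3f = 0x37
len:1 @ bit 9 → (0xdcac>>9)&0x1 = 0x0
rsvd:5 @ bit 4 → (0xdcac>>4)&0x1f = 0xa
seq:4 @ bit 0 → (0xdcac>>0)&0xf = 0xc  ←

12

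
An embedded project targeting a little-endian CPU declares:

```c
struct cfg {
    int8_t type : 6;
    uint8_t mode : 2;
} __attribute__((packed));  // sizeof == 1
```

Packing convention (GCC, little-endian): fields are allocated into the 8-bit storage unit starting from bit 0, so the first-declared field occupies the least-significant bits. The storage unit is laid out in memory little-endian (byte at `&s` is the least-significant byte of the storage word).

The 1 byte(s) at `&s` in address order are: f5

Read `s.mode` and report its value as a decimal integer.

3

[0]=0xf5 (little-endian) → word 0xf5
type:6 @ bit 0 → (0xf5>>0)&0x3f = 0x35
mode:2 @ bit 6 → (0xf5>>6)&0x3 = 0x3  ←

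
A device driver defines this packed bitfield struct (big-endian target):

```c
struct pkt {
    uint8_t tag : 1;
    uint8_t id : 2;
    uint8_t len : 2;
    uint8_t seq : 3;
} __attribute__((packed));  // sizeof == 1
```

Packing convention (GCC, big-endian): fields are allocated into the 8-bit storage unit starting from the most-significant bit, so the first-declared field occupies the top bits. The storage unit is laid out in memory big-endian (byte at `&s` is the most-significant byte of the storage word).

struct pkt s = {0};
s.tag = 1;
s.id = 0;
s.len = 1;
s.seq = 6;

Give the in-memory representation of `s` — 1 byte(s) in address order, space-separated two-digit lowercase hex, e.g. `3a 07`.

tag:1 = 1 → 0x1 << 7 → word 0x80
id:2 = 0 → 0x0 << 5 → word 0x80
len:2 = 1 → 0x1 << 3 → word 0x88
seq:3 = 6 → 0x6 << 0 → word 0x8e
word = 0x8e → big-endian bytes:
  [0]=0x8e

8e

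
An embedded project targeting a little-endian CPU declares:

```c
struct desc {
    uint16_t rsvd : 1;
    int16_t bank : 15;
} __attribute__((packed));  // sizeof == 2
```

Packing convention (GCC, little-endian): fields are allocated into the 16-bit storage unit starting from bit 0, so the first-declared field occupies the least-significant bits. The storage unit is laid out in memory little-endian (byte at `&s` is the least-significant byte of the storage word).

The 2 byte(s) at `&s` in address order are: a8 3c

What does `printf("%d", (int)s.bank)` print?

[0]=0xa8 [1]=0x3c (little-endian) → word 0x3ca8
rsvd [0+:1] = (word>>0) & 0x1 = 0
bank [1+:15] = (word>>1) & 0x7fff = 7764  ←
bank signed 15b, MSB=0: value = 7764

7764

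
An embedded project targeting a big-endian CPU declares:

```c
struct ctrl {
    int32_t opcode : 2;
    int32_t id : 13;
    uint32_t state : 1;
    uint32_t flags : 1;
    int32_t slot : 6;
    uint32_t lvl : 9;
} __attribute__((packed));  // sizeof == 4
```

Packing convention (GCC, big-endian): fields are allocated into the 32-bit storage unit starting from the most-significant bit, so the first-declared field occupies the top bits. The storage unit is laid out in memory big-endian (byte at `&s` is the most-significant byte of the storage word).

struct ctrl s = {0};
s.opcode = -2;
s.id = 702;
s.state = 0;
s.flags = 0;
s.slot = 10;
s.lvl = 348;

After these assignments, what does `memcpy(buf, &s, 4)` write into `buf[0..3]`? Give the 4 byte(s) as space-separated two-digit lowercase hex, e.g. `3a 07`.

opcode:2 = -2 → 0x2 << 30 → word 0x80000000
id:13 = 702 → 0x2be << 17 → word 0x857c0000
state:1 = 0 → 0x0 << 16 → word 0x857c0000
flags:1 = 0 → 0x0 << 15 → word 0x857c0000
slot:6 = 10 → 0xa << 9 → word 0x857c1400
lvl:9 = 348 → 0x15c << 0 → word 0x857c155c
word = 0x857c155c → big-endian bytes:
  [0]=0x85  [1]=0x7c  [2]=0x15  [3]=0x5c

85 7c 15 5c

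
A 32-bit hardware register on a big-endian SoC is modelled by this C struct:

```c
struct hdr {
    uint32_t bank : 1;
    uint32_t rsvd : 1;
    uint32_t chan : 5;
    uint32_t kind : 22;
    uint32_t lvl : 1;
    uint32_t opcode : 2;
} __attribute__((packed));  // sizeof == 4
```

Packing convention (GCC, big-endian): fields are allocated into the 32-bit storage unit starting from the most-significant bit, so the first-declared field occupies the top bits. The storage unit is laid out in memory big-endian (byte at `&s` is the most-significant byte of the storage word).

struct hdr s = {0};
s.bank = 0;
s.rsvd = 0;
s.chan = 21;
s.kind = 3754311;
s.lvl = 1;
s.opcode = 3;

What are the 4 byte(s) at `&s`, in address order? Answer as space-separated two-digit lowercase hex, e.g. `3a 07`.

2b ca 4a 3f

bank (1b) val=0 bits=0x0 at bit 31: 0x00000000
rsvd (1b) val=0 bits=0x0 at bit 30: 0x00000000
chan (5b) val=21 bits=0x15 at bit 25: 0x2a000000
kind (22b) val=3754311 bits=0x394947 at bit 3: 0x2bca4a38
lvl (1b) val=1 bits=0x1 at bit 2: 0x2bca4a3c
opcode (2b) val=3 bits=0x3 at bit 0: 0x2bca4a3f
word = 0x2bca4a3f → big-endian bytes:
  [0]=0x2b  [1]=0xca  [2]=0x4a  [3]=0x3f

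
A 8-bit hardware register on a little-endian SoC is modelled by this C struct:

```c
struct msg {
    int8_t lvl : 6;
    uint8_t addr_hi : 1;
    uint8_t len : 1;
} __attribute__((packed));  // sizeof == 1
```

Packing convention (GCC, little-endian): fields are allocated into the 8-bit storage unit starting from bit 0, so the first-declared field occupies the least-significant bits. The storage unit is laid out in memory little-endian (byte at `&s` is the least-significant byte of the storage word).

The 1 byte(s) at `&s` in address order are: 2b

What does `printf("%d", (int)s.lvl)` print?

-21

[0]=0x2b (little-endian) → word 0x2b
lvl:6 @ bit 0 → (0x2b>>0)&0x3f = 0x2b  ←
addr_hi:1 @ bit 6 → (0x2b>>6)&0x1 = 0x0
len:1 @ bit 7 → (0x2b>>7)&0x1 = 0x0
lvl signed 6b, MSB=1: 43 - 64 = -21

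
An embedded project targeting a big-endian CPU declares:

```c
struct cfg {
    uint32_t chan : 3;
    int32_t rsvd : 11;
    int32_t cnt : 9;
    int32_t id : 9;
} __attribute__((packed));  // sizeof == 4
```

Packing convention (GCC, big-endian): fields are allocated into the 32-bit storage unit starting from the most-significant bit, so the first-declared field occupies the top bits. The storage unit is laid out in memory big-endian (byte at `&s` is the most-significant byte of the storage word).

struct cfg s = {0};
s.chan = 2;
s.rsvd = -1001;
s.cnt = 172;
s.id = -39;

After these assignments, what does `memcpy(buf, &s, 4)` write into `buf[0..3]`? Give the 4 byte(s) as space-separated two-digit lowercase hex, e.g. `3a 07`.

[29+:3] chan=2 & 0x7 = 0x2; word=0x40000000
[18+:11] rsvd=-1001 & 0x7ff = 0x417; word=0x505c0000
[9+:9] cnt=172 & 0x1ff = 0xac; word=0x505d5800
[0+:9] id=-39 & 0x1ff = 0x1d9; word=0x505d59d9
word = 0x505d59d9 → big-endian bytes:
  [0]=0x50  [1]=0x5d  [2]=0x59  [3]=0xd9

50 5d 59 d9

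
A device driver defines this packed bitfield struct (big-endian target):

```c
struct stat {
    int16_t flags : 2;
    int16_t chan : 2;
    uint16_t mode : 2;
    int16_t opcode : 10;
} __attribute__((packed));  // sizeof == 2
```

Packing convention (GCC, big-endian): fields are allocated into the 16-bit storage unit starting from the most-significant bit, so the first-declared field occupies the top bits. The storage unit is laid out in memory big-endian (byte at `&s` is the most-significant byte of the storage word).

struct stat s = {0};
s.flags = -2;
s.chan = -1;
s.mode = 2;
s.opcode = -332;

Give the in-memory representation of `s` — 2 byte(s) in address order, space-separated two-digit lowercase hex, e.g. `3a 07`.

[14+:2] flags=-2 & 0x3 = 0x2; word=0x8000
[12+:2] chan=-1 & 0x3 = 0x3; word=0xb000
[10+:2] mode=2 & 0x3 = 0x2; word=0xb800
[0+:10] opcode=-332 & 0x3ff = 0x2b4; word=0xbab4
word = 0xbab4 → big-endian bytes:
  [0]=0xba  [1]=0xb4

ba b4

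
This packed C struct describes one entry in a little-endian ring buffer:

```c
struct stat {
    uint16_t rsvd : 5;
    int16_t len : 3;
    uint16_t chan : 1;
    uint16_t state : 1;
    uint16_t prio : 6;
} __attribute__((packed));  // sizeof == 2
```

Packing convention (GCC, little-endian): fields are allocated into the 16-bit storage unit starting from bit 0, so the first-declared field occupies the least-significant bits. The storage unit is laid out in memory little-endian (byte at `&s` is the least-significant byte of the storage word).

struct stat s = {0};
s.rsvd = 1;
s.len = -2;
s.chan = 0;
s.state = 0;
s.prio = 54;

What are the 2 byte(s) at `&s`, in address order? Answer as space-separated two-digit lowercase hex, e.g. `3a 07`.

[0+:5] rsvd=1 & 0x1f = 0x1; word=0x0001
[5+:3] len=-2 & 0x7 = 0x6; word=0x00c1
[8+:1] chan=0 & 0x1 = 0x0; word=0x00c1
[9+:1] state=0 & 0x1 = 0x0; word=0x00c1
[10+:6] prio=54 & 0x3f = 0x36; word=0xd8c1
word = 0xd8c1 → little-endian bytes:
  [0]=0xc1  [1]=0xd8

c1 d8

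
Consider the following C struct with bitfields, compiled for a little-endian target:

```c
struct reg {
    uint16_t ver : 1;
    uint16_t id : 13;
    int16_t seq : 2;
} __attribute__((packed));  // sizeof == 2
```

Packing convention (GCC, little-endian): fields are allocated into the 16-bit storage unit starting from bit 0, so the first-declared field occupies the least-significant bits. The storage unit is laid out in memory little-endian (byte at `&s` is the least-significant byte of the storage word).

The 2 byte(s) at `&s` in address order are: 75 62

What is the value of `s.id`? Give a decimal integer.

4410

[0]=0x75 [1]=0x62 (little-endian) → word 0x6275
ver:1 @ bit 0 → (0x6275>>0)&0x1 = 0x1
id:13 @ bit 1 → (0x6275>>1)&0x1fff = 0x113a  ←
seq:2 @ bit 14 → (0x6275>>14)&0x3 = 0x1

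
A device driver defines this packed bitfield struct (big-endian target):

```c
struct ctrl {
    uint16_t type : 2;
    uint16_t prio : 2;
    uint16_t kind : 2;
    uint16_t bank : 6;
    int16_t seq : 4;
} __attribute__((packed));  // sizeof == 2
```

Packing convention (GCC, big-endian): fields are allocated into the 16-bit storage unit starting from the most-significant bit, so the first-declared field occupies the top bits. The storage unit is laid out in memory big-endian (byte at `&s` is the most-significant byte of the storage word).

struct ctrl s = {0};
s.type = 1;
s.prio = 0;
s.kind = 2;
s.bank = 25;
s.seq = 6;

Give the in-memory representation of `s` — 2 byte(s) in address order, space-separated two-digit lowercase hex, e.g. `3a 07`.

[14+:2] type=1 & 0x3 = 0x1; word=0x4000
[12+:2] prio=0 & 0x3 = 0x0; word=0x4000
[10+:2] kind=2 & 0x3 = 0x2; word=0x4800
[4+:6] bank=25 & 0x3f = 0x19; word=0x4990
[0+:4] seq=6 & 0xf = 0x6; word=0x4996
word = 0x4996 → big-endian bytes:
  [0]=0x49  [1]=0x96

49 96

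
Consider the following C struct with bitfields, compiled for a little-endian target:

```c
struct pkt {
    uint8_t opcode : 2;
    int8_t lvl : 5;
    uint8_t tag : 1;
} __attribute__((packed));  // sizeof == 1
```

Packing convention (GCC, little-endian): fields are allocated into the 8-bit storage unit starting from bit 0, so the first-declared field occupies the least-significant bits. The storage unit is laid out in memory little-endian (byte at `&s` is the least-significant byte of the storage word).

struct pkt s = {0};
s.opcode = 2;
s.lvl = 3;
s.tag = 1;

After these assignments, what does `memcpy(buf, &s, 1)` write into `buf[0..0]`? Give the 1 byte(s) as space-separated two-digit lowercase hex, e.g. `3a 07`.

8e

[0+:2] opcode=2 & 0x3 = 0x2; word=0x02
[2+:5] lvl=3 & 0x1f = 0x3; word=0x0e
[7+:1] tag=1 & 0x1 = 0x1; word=0x8e
word = 0x8e → little-endian bytes:
  [0]=0x8e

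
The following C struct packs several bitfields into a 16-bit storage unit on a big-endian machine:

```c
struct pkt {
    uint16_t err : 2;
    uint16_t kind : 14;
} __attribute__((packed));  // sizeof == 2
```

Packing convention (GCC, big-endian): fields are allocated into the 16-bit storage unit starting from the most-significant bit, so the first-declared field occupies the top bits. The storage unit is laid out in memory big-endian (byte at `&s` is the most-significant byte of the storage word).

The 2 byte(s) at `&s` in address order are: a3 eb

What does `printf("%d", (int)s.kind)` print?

9195

[0]=0xa3 [1]=0xeb (big-endian) → word 0xa3eb
err:2 @ bit 14 → (0xa3eb>>14)&0x3 = 0x2
kind:14 @ bit 0 → (0xa3eb>>0)&0x3fff = 0x23eb  ←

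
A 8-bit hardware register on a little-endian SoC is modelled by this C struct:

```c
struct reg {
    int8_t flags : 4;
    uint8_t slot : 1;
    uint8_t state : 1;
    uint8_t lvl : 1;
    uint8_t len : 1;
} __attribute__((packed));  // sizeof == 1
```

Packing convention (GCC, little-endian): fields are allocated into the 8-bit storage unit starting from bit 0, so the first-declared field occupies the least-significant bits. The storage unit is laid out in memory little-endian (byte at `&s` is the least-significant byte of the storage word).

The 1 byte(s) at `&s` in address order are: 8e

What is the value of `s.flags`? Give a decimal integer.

[0]=0x8e (little-endian) → word 0x8e
flags [0+:4] = (word>>0) & 0xf = 14  ←
slot [4+:1] = (word>>4) & 0x1 = 0
state [5+:1] = (word>>5) & 0x1 = 0
lvl [6+:1] = (word>>6) & 0x1 = 0
len [7+:1] = (word>>7) & 0x1 = 1
flags signed 4b, MSB=1: 14 - 16 = -2

-2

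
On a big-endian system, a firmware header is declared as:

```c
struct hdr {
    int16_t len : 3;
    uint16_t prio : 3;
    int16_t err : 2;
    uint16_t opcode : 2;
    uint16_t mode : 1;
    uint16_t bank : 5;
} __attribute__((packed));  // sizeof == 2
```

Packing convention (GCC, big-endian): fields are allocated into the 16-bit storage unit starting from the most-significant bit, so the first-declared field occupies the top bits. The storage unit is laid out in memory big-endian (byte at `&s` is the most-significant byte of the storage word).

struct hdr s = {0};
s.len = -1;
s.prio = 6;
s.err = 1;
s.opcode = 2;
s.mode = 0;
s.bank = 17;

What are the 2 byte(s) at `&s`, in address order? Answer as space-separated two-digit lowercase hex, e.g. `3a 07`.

[13+:3] len=-1 & 0x7 = 0x7; word=0xe000
[10+:3] prio=6 & 0x7 = 0x6; word=0xf800
[8+:2] err=1 & 0x3 = 0x1; word=0xf900
[6+:2] opcode=2 & 0x3 = 0x2; word=0xf980
[5+:1] mode=0 & 0x1 = 0x0; word=0xf980
[0+:5] bank=17 & 0x1f = 0x11; word=0xf991
word = 0xf991 → big-endian bytes:
  [0]=0xf9  [1]=0x91

f9 91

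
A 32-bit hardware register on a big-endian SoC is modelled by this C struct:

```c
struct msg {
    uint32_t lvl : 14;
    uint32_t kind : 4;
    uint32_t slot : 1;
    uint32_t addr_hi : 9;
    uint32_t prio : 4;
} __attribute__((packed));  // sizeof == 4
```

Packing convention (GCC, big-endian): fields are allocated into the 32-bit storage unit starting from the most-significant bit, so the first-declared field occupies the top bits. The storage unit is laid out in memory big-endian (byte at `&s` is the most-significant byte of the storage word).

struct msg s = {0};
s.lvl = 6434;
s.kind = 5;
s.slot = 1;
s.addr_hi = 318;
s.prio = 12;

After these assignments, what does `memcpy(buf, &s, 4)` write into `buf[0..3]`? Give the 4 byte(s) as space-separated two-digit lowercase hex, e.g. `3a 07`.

64 89 73 ec

[18+:14] lvl=6434 & 0x3fff = 0x1922; word=0x64880000
[14+:4] kind=5 & 0xf = 0x5; word=0x64894000
[13+:1] slot=1 & 0x1 = 0x1; word=0x64896000
[4+:9] addr_hi=318 & 0x1ff = 0x13e; word=0x648973e0
[0+:4] prio=12 & 0xf = 0xc; word=0x648973ec
word = 0x648973ec → big-endian bytes:
  [0]=0x64  [1]=0x89  [2]=0x73  [3]=0xec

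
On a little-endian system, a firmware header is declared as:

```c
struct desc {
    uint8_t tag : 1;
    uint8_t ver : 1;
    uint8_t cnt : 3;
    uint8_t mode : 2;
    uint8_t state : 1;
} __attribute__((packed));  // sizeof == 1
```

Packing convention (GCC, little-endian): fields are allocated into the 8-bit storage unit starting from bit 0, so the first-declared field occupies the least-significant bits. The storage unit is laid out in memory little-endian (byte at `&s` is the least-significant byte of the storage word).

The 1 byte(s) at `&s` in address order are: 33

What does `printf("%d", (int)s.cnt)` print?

[0]=0x33 (little-endian) → word 0x33
tag:1 @ bit 0 → (0x33>>0)&0x1 = 0x1
ver:1 @ bit 1 → (0x33>>1)&0x1 = 0x1
cnt:3 @ bit 2 → (0x33>>2)&0x7 = 0x4  ←
mode:2 @ bit 5 → (0x33>>5)&0x3 = 0x1
state:1 @ bit 7 → (0x33>>7)&0x1 = 0x0

4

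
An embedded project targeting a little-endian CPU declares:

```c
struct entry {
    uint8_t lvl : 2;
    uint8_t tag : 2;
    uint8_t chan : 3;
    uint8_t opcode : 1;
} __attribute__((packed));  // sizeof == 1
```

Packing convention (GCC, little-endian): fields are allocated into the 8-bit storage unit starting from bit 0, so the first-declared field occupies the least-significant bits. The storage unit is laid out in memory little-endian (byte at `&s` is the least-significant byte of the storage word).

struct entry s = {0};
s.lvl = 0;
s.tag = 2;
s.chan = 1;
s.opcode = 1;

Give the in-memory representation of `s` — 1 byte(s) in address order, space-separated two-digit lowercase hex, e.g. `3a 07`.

lvl (2b) val=0 bits=0x0 at bit 0: 0x00
tag (2b) val=2 bits=0x2 at bit 2: 0x08
chan (3b) val=1 bits=0x1 at bit 4: 0x18
opcode (1b) val=1 bits=0x1 at bit 7: 0x98
word = 0x98 → little-endian bytes:
  [0]=0x98

98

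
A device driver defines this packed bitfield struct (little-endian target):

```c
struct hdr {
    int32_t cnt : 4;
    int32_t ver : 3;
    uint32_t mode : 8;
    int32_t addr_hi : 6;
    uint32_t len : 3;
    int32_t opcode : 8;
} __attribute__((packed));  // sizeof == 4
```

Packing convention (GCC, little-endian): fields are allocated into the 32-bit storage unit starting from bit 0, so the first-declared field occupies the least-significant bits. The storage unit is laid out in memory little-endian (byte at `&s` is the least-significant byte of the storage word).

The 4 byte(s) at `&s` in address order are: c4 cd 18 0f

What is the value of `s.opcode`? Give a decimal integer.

[0]=0xc4 [1]=0xcd [2]=0x18 [3]=0x0f (little-endian) → word 0x0f18cdc4
cnt [0+:4] = (word>>0) & 0xf = 4
ver [4+:3] = (word>>4) & 0x7 = 4
mode [7+:8] = (word>>7) & 0xff = 155
addr_hi [15+:6] = (word>>15) & 0x3f = 49
len [21+:3] = (word>>21) & 0x7 = 0
opcode [24+:8] = (word>>24) & 0xff = 15  ←
opcode signed 8b, MSB=0: value = 15

15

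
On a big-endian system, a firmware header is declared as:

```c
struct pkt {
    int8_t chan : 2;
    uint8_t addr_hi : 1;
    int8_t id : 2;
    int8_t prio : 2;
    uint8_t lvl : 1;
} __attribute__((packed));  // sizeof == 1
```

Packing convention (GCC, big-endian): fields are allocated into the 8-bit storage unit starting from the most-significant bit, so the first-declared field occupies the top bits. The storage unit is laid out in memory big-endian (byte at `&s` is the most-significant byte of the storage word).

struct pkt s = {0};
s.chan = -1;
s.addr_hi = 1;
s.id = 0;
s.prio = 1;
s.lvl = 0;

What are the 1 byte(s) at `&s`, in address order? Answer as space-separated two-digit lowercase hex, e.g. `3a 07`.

[6+:2] chan=-1 & 0x3 = 0x3; word=0xc0
[5+:1] addr_hi=1 & 0x1 = 0x1; word=0xe0
[3+:2] id=0 & 0x3 = 0x0; word=0xe0
[1+:2] prio=1 & 0x3 = 0x1; word=0xe2
[0+:1] lvl=0 & 0x1 = 0x0; word=0xe2
word = 0xe2 → big-endian bytes:
  [0]=0xe2

e2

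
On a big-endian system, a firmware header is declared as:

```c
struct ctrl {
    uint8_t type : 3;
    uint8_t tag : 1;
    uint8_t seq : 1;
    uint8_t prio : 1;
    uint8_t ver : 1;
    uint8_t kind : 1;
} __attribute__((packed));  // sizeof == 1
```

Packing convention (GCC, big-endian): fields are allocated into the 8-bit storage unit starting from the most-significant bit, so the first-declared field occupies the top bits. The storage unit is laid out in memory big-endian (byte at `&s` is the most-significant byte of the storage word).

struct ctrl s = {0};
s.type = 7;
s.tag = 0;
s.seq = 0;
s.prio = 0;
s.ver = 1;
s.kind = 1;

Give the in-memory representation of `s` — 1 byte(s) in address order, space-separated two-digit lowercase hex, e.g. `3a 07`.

e3

[5+:3] type=7 & 0x7 = 0x7; word=0xe0
[4+:1] tag=0 & 0x1 = 0x0; word=0xe0
[3+:1] seq=0 & 0x1 = 0x0; word=0xe0
[2+:1] prio=0 & 0x1 = 0x0; word=0xe0
[1+:1] ver=1 & 0x1 = 0x1; word=0xe2
[0+:1] kind=1 & 0x1 = 0x1; word=0xe3
word = 0xe3 → big-endian bytes:
  [0]=0xe3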